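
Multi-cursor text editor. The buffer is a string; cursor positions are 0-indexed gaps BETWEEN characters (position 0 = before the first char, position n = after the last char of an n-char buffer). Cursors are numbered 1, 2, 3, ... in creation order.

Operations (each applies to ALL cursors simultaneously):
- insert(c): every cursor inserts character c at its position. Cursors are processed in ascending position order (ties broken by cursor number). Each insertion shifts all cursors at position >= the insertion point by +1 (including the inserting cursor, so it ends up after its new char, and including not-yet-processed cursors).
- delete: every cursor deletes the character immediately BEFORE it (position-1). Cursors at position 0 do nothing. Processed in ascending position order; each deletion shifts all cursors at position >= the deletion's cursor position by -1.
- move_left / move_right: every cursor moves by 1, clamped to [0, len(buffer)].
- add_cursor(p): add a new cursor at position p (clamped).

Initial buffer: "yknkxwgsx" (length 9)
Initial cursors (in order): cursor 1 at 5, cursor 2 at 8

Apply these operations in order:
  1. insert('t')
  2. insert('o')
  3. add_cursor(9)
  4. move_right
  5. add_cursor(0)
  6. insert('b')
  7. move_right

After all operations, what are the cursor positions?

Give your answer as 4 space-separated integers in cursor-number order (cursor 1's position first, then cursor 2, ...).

Answer: 11 17 14 2

Derivation:
After op 1 (insert('t')): buffer="yknkxtwgstx" (len 11), cursors c1@6 c2@10, authorship .....1...2.
After op 2 (insert('o')): buffer="yknkxtowgstox" (len 13), cursors c1@7 c2@12, authorship .....11...22.
After op 3 (add_cursor(9)): buffer="yknkxtowgstox" (len 13), cursors c1@7 c3@9 c2@12, authorship .....11...22.
After op 4 (move_right): buffer="yknkxtowgstox" (len 13), cursors c1@8 c3@10 c2@13, authorship .....11...22.
After op 5 (add_cursor(0)): buffer="yknkxtowgstox" (len 13), cursors c4@0 c1@8 c3@10 c2@13, authorship .....11...22.
After op 6 (insert('b')): buffer="byknkxtowbgsbtoxb" (len 17), cursors c4@1 c1@10 c3@13 c2@17, authorship 4.....11.1..322.2
After op 7 (move_right): buffer="byknkxtowbgsbtoxb" (len 17), cursors c4@2 c1@11 c3@14 c2@17, authorship 4.....11.1..322.2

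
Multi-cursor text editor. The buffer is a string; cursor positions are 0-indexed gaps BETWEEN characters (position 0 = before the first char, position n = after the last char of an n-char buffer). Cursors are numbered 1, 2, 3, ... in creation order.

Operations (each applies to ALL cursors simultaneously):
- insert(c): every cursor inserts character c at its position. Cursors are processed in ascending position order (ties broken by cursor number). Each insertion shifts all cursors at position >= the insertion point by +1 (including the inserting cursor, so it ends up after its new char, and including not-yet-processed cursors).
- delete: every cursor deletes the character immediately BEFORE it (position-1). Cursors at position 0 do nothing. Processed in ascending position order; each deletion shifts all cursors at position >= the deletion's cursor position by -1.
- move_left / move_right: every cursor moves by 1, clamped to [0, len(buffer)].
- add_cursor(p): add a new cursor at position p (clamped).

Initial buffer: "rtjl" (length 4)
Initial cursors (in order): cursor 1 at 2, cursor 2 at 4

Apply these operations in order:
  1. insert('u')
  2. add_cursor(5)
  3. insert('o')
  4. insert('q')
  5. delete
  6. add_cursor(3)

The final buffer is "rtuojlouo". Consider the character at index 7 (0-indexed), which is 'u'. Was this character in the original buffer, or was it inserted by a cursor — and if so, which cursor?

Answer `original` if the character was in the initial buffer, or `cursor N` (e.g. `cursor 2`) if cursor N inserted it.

After op 1 (insert('u')): buffer="rtujlu" (len 6), cursors c1@3 c2@6, authorship ..1..2
After op 2 (add_cursor(5)): buffer="rtujlu" (len 6), cursors c1@3 c3@5 c2@6, authorship ..1..2
After op 3 (insert('o')): buffer="rtuojlouo" (len 9), cursors c1@4 c3@7 c2@9, authorship ..11..322
After op 4 (insert('q')): buffer="rtuoqjloquoq" (len 12), cursors c1@5 c3@9 c2@12, authorship ..111..33222
After op 5 (delete): buffer="rtuojlouo" (len 9), cursors c1@4 c3@7 c2@9, authorship ..11..322
After op 6 (add_cursor(3)): buffer="rtuojlouo" (len 9), cursors c4@3 c1@4 c3@7 c2@9, authorship ..11..322
Authorship (.=original, N=cursor N): . . 1 1 . . 3 2 2
Index 7: author = 2

Answer: cursor 2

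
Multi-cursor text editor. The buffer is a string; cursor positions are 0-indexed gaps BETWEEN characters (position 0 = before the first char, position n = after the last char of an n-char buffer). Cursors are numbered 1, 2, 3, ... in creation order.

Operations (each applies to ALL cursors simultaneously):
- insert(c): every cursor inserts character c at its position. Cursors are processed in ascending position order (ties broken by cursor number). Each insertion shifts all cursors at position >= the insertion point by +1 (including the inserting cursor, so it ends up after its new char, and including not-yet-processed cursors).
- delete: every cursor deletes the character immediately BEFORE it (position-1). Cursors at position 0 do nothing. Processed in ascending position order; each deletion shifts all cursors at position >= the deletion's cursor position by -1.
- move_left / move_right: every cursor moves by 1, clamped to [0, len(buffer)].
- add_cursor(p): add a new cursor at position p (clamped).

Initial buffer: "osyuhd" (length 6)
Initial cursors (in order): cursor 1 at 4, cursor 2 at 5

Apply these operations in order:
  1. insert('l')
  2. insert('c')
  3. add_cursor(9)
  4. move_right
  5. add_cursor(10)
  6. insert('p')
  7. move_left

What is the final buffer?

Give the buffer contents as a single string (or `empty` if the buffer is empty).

After op 1 (insert('l')): buffer="osyulhld" (len 8), cursors c1@5 c2@7, authorship ....1.2.
After op 2 (insert('c')): buffer="osyulchlcd" (len 10), cursors c1@6 c2@9, authorship ....11.22.
After op 3 (add_cursor(9)): buffer="osyulchlcd" (len 10), cursors c1@6 c2@9 c3@9, authorship ....11.22.
After op 4 (move_right): buffer="osyulchlcd" (len 10), cursors c1@7 c2@10 c3@10, authorship ....11.22.
After op 5 (add_cursor(10)): buffer="osyulchlcd" (len 10), cursors c1@7 c2@10 c3@10 c4@10, authorship ....11.22.
After op 6 (insert('p')): buffer="osyulchplcdppp" (len 14), cursors c1@8 c2@14 c3@14 c4@14, authorship ....11.122.234
After op 7 (move_left): buffer="osyulchplcdppp" (len 14), cursors c1@7 c2@13 c3@13 c4@13, authorship ....11.122.234

Answer: osyulchplcdppp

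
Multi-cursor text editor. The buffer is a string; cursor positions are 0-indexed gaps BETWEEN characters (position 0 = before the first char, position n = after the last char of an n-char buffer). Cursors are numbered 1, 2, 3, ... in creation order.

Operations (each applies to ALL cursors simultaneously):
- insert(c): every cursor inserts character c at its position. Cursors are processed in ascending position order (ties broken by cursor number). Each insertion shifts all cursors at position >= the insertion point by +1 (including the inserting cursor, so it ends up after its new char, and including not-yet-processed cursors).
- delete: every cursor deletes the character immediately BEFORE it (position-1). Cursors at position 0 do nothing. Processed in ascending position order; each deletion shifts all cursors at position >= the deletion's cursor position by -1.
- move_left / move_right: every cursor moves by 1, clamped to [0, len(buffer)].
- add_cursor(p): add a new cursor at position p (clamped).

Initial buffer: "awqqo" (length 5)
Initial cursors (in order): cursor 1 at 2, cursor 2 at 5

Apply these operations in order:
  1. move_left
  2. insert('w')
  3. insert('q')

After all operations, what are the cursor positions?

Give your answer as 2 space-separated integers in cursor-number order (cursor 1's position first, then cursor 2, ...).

After op 1 (move_left): buffer="awqqo" (len 5), cursors c1@1 c2@4, authorship .....
After op 2 (insert('w')): buffer="awwqqwo" (len 7), cursors c1@2 c2@6, authorship .1...2.
After op 3 (insert('q')): buffer="awqwqqwqo" (len 9), cursors c1@3 c2@8, authorship .11...22.

Answer: 3 8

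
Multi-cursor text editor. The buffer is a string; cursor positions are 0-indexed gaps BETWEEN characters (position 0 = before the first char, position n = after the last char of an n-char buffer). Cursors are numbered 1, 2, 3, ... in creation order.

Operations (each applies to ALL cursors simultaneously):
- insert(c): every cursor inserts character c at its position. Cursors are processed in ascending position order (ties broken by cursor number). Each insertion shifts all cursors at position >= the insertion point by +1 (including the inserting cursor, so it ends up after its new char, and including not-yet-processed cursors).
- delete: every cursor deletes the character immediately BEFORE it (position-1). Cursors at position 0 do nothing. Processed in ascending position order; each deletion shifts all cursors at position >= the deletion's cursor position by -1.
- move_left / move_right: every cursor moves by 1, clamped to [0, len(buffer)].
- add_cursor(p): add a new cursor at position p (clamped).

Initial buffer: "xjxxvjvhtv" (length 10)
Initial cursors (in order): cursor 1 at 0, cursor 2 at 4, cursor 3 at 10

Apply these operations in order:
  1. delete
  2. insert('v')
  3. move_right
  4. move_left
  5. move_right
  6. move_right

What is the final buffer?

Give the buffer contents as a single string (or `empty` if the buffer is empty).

Answer: vxjxvvjvhtv

Derivation:
After op 1 (delete): buffer="xjxvjvht" (len 8), cursors c1@0 c2@3 c3@8, authorship ........
After op 2 (insert('v')): buffer="vxjxvvjvhtv" (len 11), cursors c1@1 c2@5 c3@11, authorship 1...2.....3
After op 3 (move_right): buffer="vxjxvvjvhtv" (len 11), cursors c1@2 c2@6 c3@11, authorship 1...2.....3
After op 4 (move_left): buffer="vxjxvvjvhtv" (len 11), cursors c1@1 c2@5 c3@10, authorship 1...2.....3
After op 5 (move_right): buffer="vxjxvvjvhtv" (len 11), cursors c1@2 c2@6 c3@11, authorship 1...2.....3
After op 6 (move_right): buffer="vxjxvvjvhtv" (len 11), cursors c1@3 c2@7 c3@11, authorship 1...2.....3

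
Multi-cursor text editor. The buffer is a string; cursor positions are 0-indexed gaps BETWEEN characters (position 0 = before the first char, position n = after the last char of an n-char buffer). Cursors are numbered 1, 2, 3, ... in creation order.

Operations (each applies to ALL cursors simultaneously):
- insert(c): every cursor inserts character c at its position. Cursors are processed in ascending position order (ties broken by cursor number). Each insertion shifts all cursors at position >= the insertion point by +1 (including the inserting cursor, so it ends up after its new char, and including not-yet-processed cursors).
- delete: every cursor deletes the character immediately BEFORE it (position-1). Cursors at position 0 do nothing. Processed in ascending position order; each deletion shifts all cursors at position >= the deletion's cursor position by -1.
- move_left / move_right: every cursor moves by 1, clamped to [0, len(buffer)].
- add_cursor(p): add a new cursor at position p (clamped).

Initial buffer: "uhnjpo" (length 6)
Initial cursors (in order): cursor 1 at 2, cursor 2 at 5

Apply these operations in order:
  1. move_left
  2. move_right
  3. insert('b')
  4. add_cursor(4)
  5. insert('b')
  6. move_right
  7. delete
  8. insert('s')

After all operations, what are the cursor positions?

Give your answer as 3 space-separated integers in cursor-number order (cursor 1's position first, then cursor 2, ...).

After op 1 (move_left): buffer="uhnjpo" (len 6), cursors c1@1 c2@4, authorship ......
After op 2 (move_right): buffer="uhnjpo" (len 6), cursors c1@2 c2@5, authorship ......
After op 3 (insert('b')): buffer="uhbnjpbo" (len 8), cursors c1@3 c2@7, authorship ..1...2.
After op 4 (add_cursor(4)): buffer="uhbnjpbo" (len 8), cursors c1@3 c3@4 c2@7, authorship ..1...2.
After op 5 (insert('b')): buffer="uhbbnbjpbbo" (len 11), cursors c1@4 c3@6 c2@10, authorship ..11.3..22.
After op 6 (move_right): buffer="uhbbnbjpbbo" (len 11), cursors c1@5 c3@7 c2@11, authorship ..11.3..22.
After op 7 (delete): buffer="uhbbbpbb" (len 8), cursors c1@4 c3@5 c2@8, authorship ..113.22
After op 8 (insert('s')): buffer="uhbbsbspbbs" (len 11), cursors c1@5 c3@7 c2@11, authorship ..11133.222

Answer: 5 11 7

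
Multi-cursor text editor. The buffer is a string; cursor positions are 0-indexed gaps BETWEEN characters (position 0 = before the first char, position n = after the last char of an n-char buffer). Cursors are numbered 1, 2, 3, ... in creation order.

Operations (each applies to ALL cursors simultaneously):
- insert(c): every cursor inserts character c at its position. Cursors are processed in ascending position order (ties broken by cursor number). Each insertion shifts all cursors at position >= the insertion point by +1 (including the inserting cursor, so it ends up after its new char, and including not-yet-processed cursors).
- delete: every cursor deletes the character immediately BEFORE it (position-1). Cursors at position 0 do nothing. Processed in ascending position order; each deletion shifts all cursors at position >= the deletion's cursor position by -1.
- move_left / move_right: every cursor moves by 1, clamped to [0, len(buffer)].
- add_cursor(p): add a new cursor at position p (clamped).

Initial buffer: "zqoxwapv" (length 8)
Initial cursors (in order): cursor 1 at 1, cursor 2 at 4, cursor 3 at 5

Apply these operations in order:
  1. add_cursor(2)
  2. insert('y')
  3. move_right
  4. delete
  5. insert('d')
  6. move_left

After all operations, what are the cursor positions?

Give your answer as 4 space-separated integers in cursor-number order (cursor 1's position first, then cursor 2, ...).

Answer: 2 7 9 4

Derivation:
After op 1 (add_cursor(2)): buffer="zqoxwapv" (len 8), cursors c1@1 c4@2 c2@4 c3@5, authorship ........
After op 2 (insert('y')): buffer="zyqyoxywyapv" (len 12), cursors c1@2 c4@4 c2@7 c3@9, authorship .1.4..2.3...
After op 3 (move_right): buffer="zyqyoxywyapv" (len 12), cursors c1@3 c4@5 c2@8 c3@10, authorship .1.4..2.3...
After op 4 (delete): buffer="zyyxyypv" (len 8), cursors c1@2 c4@3 c2@5 c3@6, authorship .14.23..
After op 5 (insert('d')): buffer="zydydxydydpv" (len 12), cursors c1@3 c4@5 c2@8 c3@10, authorship .1144.2233..
After op 6 (move_left): buffer="zydydxydydpv" (len 12), cursors c1@2 c4@4 c2@7 c3@9, authorship .1144.2233..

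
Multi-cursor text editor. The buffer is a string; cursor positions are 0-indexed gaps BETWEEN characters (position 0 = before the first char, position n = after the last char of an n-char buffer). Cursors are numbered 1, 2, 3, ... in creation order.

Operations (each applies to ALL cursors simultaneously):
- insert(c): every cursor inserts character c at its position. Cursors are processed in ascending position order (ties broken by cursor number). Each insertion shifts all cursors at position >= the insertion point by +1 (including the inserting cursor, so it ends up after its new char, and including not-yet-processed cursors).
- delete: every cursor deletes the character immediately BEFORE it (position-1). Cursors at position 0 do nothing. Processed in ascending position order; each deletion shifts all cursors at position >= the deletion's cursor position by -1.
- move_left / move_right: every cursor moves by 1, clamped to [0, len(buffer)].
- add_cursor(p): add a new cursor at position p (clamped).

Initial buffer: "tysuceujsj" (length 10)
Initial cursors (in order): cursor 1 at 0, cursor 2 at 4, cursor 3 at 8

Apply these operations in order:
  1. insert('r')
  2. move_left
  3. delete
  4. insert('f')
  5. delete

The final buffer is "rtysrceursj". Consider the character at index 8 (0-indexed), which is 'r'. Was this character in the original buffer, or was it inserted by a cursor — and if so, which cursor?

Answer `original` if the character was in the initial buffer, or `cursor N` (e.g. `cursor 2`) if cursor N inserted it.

Answer: cursor 3

Derivation:
After op 1 (insert('r')): buffer="rtysurceujrsj" (len 13), cursors c1@1 c2@6 c3@11, authorship 1....2....3..
After op 2 (move_left): buffer="rtysurceujrsj" (len 13), cursors c1@0 c2@5 c3@10, authorship 1....2....3..
After op 3 (delete): buffer="rtysrceursj" (len 11), cursors c1@0 c2@4 c3@8, authorship 1...2...3..
After op 4 (insert('f')): buffer="frtysfrceufrsj" (len 14), cursors c1@1 c2@6 c3@11, authorship 11...22...33..
After op 5 (delete): buffer="rtysrceursj" (len 11), cursors c1@0 c2@4 c3@8, authorship 1...2...3..
Authorship (.=original, N=cursor N): 1 . . . 2 . . . 3 . .
Index 8: author = 3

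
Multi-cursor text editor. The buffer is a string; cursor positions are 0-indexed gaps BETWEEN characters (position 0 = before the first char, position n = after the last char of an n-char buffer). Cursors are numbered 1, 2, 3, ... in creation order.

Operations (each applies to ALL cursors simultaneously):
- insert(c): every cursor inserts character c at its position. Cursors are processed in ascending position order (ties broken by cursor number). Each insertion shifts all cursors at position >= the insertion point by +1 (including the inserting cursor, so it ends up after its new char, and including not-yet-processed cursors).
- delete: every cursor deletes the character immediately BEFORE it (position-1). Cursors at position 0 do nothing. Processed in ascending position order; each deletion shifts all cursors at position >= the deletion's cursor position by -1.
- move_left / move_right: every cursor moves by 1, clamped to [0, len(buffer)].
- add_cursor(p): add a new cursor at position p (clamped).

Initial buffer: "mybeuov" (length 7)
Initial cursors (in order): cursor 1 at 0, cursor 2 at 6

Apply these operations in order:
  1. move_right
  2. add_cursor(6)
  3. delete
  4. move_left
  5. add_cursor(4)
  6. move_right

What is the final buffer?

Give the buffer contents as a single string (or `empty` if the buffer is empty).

Answer: ybeu

Derivation:
After op 1 (move_right): buffer="mybeuov" (len 7), cursors c1@1 c2@7, authorship .......
After op 2 (add_cursor(6)): buffer="mybeuov" (len 7), cursors c1@1 c3@6 c2@7, authorship .......
After op 3 (delete): buffer="ybeu" (len 4), cursors c1@0 c2@4 c3@4, authorship ....
After op 4 (move_left): buffer="ybeu" (len 4), cursors c1@0 c2@3 c3@3, authorship ....
After op 5 (add_cursor(4)): buffer="ybeu" (len 4), cursors c1@0 c2@3 c3@3 c4@4, authorship ....
After op 6 (move_right): buffer="ybeu" (len 4), cursors c1@1 c2@4 c3@4 c4@4, authorship ....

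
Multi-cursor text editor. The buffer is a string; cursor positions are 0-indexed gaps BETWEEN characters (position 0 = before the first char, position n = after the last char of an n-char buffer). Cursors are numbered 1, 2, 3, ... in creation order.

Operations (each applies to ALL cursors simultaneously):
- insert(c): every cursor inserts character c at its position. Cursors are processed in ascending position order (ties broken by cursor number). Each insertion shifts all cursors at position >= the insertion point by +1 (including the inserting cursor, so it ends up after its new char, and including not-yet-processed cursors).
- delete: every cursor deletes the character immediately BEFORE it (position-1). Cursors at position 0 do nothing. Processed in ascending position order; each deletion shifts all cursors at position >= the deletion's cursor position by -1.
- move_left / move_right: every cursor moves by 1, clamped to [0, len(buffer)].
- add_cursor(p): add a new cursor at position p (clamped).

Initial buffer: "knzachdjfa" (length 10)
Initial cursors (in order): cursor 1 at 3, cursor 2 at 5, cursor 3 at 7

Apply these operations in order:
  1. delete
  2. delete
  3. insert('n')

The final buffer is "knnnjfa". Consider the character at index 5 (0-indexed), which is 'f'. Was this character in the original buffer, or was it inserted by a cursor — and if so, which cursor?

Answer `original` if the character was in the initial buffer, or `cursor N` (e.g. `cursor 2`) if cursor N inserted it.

Answer: original

Derivation:
After op 1 (delete): buffer="knahjfa" (len 7), cursors c1@2 c2@3 c3@4, authorship .......
After op 2 (delete): buffer="kjfa" (len 4), cursors c1@1 c2@1 c3@1, authorship ....
After op 3 (insert('n')): buffer="knnnjfa" (len 7), cursors c1@4 c2@4 c3@4, authorship .123...
Authorship (.=original, N=cursor N): . 1 2 3 . . .
Index 5: author = original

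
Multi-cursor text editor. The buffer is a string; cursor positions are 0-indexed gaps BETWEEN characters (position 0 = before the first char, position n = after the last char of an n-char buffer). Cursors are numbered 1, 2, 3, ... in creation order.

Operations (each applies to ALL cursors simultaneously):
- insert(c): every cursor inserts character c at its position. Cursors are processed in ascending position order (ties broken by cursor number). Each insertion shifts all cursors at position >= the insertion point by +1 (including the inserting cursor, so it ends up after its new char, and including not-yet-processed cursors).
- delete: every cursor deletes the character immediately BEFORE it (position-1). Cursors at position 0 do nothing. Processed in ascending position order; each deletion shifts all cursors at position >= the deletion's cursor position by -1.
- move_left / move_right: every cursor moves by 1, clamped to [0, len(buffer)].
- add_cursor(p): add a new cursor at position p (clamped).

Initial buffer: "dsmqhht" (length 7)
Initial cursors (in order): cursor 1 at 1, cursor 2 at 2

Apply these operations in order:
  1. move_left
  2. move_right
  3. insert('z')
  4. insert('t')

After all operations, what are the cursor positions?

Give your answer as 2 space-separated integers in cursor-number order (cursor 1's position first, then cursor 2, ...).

Answer: 3 6

Derivation:
After op 1 (move_left): buffer="dsmqhht" (len 7), cursors c1@0 c2@1, authorship .......
After op 2 (move_right): buffer="dsmqhht" (len 7), cursors c1@1 c2@2, authorship .......
After op 3 (insert('z')): buffer="dzszmqhht" (len 9), cursors c1@2 c2@4, authorship .1.2.....
After op 4 (insert('t')): buffer="dztsztmqhht" (len 11), cursors c1@3 c2@6, authorship .11.22.....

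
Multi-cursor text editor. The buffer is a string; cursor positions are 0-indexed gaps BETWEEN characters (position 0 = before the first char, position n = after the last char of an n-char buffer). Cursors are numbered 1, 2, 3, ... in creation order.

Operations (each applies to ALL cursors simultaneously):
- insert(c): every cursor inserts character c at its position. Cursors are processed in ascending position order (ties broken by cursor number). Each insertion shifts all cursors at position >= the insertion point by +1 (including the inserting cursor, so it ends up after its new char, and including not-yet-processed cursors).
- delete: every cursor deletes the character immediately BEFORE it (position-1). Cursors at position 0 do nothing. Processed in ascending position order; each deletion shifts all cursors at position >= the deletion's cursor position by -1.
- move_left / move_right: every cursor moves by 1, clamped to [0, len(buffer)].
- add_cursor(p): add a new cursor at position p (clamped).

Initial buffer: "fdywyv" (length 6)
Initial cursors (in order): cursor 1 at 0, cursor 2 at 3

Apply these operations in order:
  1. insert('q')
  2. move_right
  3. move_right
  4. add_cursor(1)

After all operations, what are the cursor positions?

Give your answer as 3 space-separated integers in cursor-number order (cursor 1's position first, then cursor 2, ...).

Answer: 3 7 1

Derivation:
After op 1 (insert('q')): buffer="qfdyqwyv" (len 8), cursors c1@1 c2@5, authorship 1...2...
After op 2 (move_right): buffer="qfdyqwyv" (len 8), cursors c1@2 c2@6, authorship 1...2...
After op 3 (move_right): buffer="qfdyqwyv" (len 8), cursors c1@3 c2@7, authorship 1...2...
After op 4 (add_cursor(1)): buffer="qfdyqwyv" (len 8), cursors c3@1 c1@3 c2@7, authorship 1...2...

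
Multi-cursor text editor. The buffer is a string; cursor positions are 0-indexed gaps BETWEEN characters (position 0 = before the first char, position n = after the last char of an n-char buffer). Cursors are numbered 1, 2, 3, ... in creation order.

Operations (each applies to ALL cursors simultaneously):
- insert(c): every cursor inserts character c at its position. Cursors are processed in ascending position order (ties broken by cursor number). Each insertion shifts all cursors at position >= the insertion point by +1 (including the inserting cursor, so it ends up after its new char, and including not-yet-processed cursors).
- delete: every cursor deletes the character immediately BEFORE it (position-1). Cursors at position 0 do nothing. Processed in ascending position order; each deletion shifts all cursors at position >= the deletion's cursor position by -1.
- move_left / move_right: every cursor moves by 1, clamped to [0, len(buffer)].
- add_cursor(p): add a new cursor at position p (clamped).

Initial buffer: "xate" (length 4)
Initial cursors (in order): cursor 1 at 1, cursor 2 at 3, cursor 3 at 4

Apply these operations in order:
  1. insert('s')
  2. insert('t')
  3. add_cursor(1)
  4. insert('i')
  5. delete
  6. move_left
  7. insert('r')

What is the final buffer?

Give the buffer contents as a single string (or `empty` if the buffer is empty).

After op 1 (insert('s')): buffer="xsatses" (len 7), cursors c1@2 c2@5 c3@7, authorship .1..2.3
After op 2 (insert('t')): buffer="xstatstest" (len 10), cursors c1@3 c2@7 c3@10, authorship .11..22.33
After op 3 (add_cursor(1)): buffer="xstatstest" (len 10), cursors c4@1 c1@3 c2@7 c3@10, authorship .11..22.33
After op 4 (insert('i')): buffer="xistiatstiesti" (len 14), cursors c4@2 c1@5 c2@10 c3@14, authorship .4111..222.333
After op 5 (delete): buffer="xstatstest" (len 10), cursors c4@1 c1@3 c2@7 c3@10, authorship .11..22.33
After op 6 (move_left): buffer="xstatstest" (len 10), cursors c4@0 c1@2 c2@6 c3@9, authorship .11..22.33
After op 7 (insert('r')): buffer="rxsrtatsrtesrt" (len 14), cursors c4@1 c1@4 c2@9 c3@13, authorship 4.111..222.333

Answer: rxsrtatsrtesrt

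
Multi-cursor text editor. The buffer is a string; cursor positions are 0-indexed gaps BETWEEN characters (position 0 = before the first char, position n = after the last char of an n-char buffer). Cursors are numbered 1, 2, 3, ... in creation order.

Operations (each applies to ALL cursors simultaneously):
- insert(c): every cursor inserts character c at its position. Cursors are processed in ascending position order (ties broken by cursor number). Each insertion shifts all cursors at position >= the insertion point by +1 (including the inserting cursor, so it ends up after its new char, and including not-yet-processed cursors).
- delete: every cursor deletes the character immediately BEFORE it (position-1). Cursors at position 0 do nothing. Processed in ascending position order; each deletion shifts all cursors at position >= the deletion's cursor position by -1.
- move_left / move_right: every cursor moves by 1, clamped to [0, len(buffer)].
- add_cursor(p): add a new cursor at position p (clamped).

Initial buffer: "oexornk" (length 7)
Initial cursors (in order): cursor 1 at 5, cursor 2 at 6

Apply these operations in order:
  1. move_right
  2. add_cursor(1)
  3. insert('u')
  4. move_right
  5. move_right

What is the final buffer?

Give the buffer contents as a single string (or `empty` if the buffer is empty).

Answer: ouexornuku

Derivation:
After op 1 (move_right): buffer="oexornk" (len 7), cursors c1@6 c2@7, authorship .......
After op 2 (add_cursor(1)): buffer="oexornk" (len 7), cursors c3@1 c1@6 c2@7, authorship .......
After op 3 (insert('u')): buffer="ouexornuku" (len 10), cursors c3@2 c1@8 c2@10, authorship .3.....1.2
After op 4 (move_right): buffer="ouexornuku" (len 10), cursors c3@3 c1@9 c2@10, authorship .3.....1.2
After op 5 (move_right): buffer="ouexornuku" (len 10), cursors c3@4 c1@10 c2@10, authorship .3.....1.2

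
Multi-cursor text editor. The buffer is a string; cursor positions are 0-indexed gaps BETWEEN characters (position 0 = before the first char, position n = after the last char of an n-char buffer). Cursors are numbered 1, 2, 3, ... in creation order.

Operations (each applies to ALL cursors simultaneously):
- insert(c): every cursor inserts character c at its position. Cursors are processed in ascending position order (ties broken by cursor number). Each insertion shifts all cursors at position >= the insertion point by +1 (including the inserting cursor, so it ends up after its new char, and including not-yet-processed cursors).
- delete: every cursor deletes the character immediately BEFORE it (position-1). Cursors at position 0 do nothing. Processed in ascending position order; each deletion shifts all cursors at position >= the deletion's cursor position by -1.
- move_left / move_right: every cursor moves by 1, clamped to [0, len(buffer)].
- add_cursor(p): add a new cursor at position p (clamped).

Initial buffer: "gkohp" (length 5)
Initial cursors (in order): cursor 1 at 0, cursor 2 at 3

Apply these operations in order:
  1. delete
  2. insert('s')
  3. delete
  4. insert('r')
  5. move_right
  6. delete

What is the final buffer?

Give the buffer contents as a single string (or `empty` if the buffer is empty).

After op 1 (delete): buffer="gkhp" (len 4), cursors c1@0 c2@2, authorship ....
After op 2 (insert('s')): buffer="sgkshp" (len 6), cursors c1@1 c2@4, authorship 1..2..
After op 3 (delete): buffer="gkhp" (len 4), cursors c1@0 c2@2, authorship ....
After op 4 (insert('r')): buffer="rgkrhp" (len 6), cursors c1@1 c2@4, authorship 1..2..
After op 5 (move_right): buffer="rgkrhp" (len 6), cursors c1@2 c2@5, authorship 1..2..
After op 6 (delete): buffer="rkrp" (len 4), cursors c1@1 c2@3, authorship 1.2.

Answer: rkrp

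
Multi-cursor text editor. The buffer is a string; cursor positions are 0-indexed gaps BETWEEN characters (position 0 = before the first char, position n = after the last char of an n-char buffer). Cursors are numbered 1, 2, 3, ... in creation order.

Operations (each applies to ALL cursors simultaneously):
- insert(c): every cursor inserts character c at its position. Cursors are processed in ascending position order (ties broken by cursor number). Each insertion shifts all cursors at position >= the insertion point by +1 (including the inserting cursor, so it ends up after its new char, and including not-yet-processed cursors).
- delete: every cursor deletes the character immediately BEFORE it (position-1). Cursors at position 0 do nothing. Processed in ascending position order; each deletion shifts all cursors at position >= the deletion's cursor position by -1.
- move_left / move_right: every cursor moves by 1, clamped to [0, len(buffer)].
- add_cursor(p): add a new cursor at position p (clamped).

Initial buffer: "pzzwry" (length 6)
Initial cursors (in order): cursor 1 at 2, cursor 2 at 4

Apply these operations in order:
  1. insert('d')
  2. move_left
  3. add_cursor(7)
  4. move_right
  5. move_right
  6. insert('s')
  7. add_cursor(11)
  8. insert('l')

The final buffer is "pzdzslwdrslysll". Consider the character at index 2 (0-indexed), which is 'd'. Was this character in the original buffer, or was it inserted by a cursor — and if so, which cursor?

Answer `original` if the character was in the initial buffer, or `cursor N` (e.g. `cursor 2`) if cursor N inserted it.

Answer: cursor 1

Derivation:
After op 1 (insert('d')): buffer="pzdzwdry" (len 8), cursors c1@3 c2@6, authorship ..1..2..
After op 2 (move_left): buffer="pzdzwdry" (len 8), cursors c1@2 c2@5, authorship ..1..2..
After op 3 (add_cursor(7)): buffer="pzdzwdry" (len 8), cursors c1@2 c2@5 c3@7, authorship ..1..2..
After op 4 (move_right): buffer="pzdzwdry" (len 8), cursors c1@3 c2@6 c3@8, authorship ..1..2..
After op 5 (move_right): buffer="pzdzwdry" (len 8), cursors c1@4 c2@7 c3@8, authorship ..1..2..
After op 6 (insert('s')): buffer="pzdzswdrsys" (len 11), cursors c1@5 c2@9 c3@11, authorship ..1.1.2.2.3
After op 7 (add_cursor(11)): buffer="pzdzswdrsys" (len 11), cursors c1@5 c2@9 c3@11 c4@11, authorship ..1.1.2.2.3
After op 8 (insert('l')): buffer="pzdzslwdrslysll" (len 15), cursors c1@6 c2@11 c3@15 c4@15, authorship ..1.11.2.22.334
Authorship (.=original, N=cursor N): . . 1 . 1 1 . 2 . 2 2 . 3 3 4
Index 2: author = 1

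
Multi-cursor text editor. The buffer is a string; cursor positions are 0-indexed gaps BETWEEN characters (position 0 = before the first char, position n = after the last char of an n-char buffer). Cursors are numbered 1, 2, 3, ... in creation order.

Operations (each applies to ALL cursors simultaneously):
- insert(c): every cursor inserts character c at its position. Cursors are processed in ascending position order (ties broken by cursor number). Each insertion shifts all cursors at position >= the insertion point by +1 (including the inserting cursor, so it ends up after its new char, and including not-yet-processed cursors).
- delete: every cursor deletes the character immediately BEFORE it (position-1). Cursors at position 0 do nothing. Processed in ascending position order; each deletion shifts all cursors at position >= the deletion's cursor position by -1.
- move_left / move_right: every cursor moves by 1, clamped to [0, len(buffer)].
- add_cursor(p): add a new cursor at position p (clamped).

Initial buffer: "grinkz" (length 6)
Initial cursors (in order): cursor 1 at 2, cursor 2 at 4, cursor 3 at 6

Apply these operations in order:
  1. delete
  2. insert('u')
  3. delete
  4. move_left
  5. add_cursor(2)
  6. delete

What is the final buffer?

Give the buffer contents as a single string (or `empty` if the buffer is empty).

After op 1 (delete): buffer="gik" (len 3), cursors c1@1 c2@2 c3@3, authorship ...
After op 2 (insert('u')): buffer="guiuku" (len 6), cursors c1@2 c2@4 c3@6, authorship .1.2.3
After op 3 (delete): buffer="gik" (len 3), cursors c1@1 c2@2 c3@3, authorship ...
After op 4 (move_left): buffer="gik" (len 3), cursors c1@0 c2@1 c3@2, authorship ...
After op 5 (add_cursor(2)): buffer="gik" (len 3), cursors c1@0 c2@1 c3@2 c4@2, authorship ...
After op 6 (delete): buffer="k" (len 1), cursors c1@0 c2@0 c3@0 c4@0, authorship .

Answer: k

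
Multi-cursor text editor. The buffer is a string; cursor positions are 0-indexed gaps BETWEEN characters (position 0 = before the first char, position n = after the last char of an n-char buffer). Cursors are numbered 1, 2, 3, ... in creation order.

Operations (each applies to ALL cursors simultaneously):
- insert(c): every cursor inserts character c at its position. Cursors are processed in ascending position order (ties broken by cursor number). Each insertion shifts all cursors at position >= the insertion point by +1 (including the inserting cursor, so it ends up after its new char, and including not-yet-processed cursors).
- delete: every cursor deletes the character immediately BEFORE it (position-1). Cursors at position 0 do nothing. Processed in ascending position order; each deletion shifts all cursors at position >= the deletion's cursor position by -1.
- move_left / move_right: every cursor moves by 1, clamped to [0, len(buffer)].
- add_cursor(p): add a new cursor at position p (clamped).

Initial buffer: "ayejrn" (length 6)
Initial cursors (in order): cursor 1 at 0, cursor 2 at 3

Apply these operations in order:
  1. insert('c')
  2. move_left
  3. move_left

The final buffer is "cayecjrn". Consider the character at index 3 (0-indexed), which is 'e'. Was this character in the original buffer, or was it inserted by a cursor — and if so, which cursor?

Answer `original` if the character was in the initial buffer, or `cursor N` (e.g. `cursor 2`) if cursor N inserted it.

After op 1 (insert('c')): buffer="cayecjrn" (len 8), cursors c1@1 c2@5, authorship 1...2...
After op 2 (move_left): buffer="cayecjrn" (len 8), cursors c1@0 c2@4, authorship 1...2...
After op 3 (move_left): buffer="cayecjrn" (len 8), cursors c1@0 c2@3, authorship 1...2...
Authorship (.=original, N=cursor N): 1 . . . 2 . . .
Index 3: author = original

Answer: original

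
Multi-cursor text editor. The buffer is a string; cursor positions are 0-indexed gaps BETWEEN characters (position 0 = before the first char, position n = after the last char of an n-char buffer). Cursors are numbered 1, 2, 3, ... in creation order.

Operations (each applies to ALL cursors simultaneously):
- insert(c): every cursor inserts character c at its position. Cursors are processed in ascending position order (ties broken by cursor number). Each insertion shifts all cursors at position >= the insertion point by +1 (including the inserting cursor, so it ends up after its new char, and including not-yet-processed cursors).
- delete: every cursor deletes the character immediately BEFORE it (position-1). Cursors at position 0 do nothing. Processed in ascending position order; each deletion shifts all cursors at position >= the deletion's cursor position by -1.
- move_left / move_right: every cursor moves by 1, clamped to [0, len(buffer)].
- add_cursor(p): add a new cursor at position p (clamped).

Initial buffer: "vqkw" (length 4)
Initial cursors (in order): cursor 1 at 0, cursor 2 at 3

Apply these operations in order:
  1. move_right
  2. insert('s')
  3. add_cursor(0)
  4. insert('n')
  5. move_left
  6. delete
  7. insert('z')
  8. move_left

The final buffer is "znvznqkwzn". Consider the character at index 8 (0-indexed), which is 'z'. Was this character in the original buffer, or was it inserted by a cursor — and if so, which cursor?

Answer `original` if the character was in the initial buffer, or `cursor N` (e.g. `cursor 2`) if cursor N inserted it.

Answer: cursor 2

Derivation:
After op 1 (move_right): buffer="vqkw" (len 4), cursors c1@1 c2@4, authorship ....
After op 2 (insert('s')): buffer="vsqkws" (len 6), cursors c1@2 c2@6, authorship .1...2
After op 3 (add_cursor(0)): buffer="vsqkws" (len 6), cursors c3@0 c1@2 c2@6, authorship .1...2
After op 4 (insert('n')): buffer="nvsnqkwsn" (len 9), cursors c3@1 c1@4 c2@9, authorship 3.11...22
After op 5 (move_left): buffer="nvsnqkwsn" (len 9), cursors c3@0 c1@3 c2@8, authorship 3.11...22
After op 6 (delete): buffer="nvnqkwn" (len 7), cursors c3@0 c1@2 c2@6, authorship 3.1...2
After op 7 (insert('z')): buffer="znvznqkwzn" (len 10), cursors c3@1 c1@4 c2@9, authorship 33.11...22
After op 8 (move_left): buffer="znvznqkwzn" (len 10), cursors c3@0 c1@3 c2@8, authorship 33.11...22
Authorship (.=original, N=cursor N): 3 3 . 1 1 . . . 2 2
Index 8: author = 2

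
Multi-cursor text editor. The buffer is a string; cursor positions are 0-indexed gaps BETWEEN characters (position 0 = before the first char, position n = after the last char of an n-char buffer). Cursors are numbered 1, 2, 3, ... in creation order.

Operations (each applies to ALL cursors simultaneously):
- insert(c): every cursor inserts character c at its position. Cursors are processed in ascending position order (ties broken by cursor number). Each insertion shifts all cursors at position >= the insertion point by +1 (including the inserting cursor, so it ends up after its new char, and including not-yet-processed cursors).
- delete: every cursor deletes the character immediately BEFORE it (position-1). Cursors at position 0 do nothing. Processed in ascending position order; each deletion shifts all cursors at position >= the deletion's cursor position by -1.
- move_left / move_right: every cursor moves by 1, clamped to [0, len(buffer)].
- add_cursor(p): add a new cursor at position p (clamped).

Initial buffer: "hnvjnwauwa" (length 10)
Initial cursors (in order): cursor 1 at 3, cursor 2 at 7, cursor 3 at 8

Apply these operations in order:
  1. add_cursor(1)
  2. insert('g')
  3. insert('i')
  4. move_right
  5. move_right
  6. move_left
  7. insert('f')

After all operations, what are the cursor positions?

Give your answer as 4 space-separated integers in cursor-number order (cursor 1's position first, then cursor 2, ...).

After op 1 (add_cursor(1)): buffer="hnvjnwauwa" (len 10), cursors c4@1 c1@3 c2@7 c3@8, authorship ..........
After op 2 (insert('g')): buffer="hgnvgjnwagugwa" (len 14), cursors c4@2 c1@5 c2@10 c3@12, authorship .4..1....2.3..
After op 3 (insert('i')): buffer="hginvgijnwagiugiwa" (len 18), cursors c4@3 c1@7 c2@13 c3@16, authorship .44..11....22.33..
After op 4 (move_right): buffer="hginvgijnwagiugiwa" (len 18), cursors c4@4 c1@8 c2@14 c3@17, authorship .44..11....22.33..
After op 5 (move_right): buffer="hginvgijnwagiugiwa" (len 18), cursors c4@5 c1@9 c2@15 c3@18, authorship .44..11....22.33..
After op 6 (move_left): buffer="hginvgijnwagiugiwa" (len 18), cursors c4@4 c1@8 c2@14 c3@17, authorship .44..11....22.33..
After op 7 (insert('f')): buffer="hginfvgijfnwagiufgiwfa" (len 22), cursors c4@5 c1@10 c2@17 c3@21, authorship .44.4.11.1...22.233.3.

Answer: 10 17 21 5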